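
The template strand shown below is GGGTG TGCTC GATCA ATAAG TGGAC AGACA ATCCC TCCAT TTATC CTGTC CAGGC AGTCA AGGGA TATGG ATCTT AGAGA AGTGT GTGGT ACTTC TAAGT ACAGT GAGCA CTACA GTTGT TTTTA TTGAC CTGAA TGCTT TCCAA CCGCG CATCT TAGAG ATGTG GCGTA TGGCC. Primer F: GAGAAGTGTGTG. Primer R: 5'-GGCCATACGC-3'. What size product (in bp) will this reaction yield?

The forward primer matches the template at positions 77–88.
Reverse complement of the reverse primer: GCGTATGGCC. This occurs on the top strand at positions 166–175.
Amplicon spans positions 77–175: 99 bp.

99 bp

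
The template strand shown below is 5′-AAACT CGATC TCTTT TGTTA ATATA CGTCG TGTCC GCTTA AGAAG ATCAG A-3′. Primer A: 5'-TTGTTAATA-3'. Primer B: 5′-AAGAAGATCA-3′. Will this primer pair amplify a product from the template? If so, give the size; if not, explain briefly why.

No product — both primers anneal to the same strand and extend in the same direction.

Primer A (TTGTTAATA) matches the top strand at positions 15–23 (3' end points downstream).
Primer B (AAGAAGATCA) also matches the top strand directly, at positions 40–49 — its reverse complement TGATCTTCTT is not present.
Both primers anneal to the bottom strand with 3' ends pointing the same way, so neither can prime synthesis back toward the other.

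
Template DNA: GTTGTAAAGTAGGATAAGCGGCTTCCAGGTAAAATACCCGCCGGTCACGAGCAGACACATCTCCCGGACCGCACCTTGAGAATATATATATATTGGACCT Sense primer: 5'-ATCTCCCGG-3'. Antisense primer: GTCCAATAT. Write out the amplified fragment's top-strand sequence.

5'-ATCTCCCGGACCGCACCTTGAGAATATATATATATTGGAC-3'

Forward primer ATCTCCCGG is found on the top strand at positions 59–67.
Reverse complement of the reverse primer: ATATTGGAC. This occurs on the top strand at positions 90–98.
The product is the template from position 59 through 98 (40 bp).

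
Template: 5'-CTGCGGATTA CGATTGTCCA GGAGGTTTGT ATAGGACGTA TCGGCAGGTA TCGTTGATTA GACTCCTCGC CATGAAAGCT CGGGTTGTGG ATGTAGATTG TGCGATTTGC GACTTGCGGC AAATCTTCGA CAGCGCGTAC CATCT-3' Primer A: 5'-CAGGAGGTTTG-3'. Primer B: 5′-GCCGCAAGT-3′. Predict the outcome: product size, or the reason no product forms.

Yes — a 102 bp product.

Primer A (CAGGAGGTTTG) matches the top strand at positions 19–29; it acts as a forward primer.
Primer B's reverse complement is ACTTGCGGC, matching the top strand at positions 112–120; it acts as a reverse primer.
The 3' ends face each other across positions 19–120, giving a 102 bp product.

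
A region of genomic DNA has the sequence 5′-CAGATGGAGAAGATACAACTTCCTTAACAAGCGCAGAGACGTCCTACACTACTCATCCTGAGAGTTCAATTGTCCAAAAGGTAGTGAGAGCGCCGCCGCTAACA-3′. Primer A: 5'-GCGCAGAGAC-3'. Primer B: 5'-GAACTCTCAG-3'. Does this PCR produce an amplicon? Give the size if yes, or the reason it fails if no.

Yes — a 37 bp product.

Primer A (GCGCAGAGAC) matches the top strand at positions 31–40; it acts as a forward primer.
Primer B's reverse complement is CTGAGAGTTC, matching the top strand at positions 58–67; it acts as a reverse primer.
The 3' ends face each other across positions 31–67, giving a 37 bp product.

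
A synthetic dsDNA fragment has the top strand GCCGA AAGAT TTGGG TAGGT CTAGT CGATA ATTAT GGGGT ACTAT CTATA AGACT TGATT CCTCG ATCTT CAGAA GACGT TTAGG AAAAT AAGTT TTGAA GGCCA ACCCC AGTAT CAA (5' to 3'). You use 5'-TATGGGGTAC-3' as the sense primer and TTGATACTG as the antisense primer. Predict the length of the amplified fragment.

Scanning the template, TATGGGGTAC occurs at positions 33–42; this primer anneals to the bottom strand there with its 3' end pointing downstream.
The reverse primer's reverse complement is CAGTATCAA, which matches the template at positions 110–118.
The product runs from position 33 to position 118, so its length is 118 − 33 + 1 = 86 bp.

86 bp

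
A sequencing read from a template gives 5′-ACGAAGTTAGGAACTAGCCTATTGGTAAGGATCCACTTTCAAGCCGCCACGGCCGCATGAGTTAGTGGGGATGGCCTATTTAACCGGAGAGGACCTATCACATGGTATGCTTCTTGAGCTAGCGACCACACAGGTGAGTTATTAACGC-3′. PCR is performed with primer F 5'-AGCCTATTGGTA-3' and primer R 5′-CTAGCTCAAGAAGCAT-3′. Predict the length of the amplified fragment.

107 bp

Scanning the template, AGCCTATTGGTA occurs at positions 16–27; this primer anneals to the bottom strand there with its 3' end pointing downstream.
Reverse complement of the reverse primer: ATGCTTCTTGAGCTAG. This occurs on the top strand at positions 107–122.
Product length = (reverse-primer end) − (forward-primer start) + 1 = 122 − 16 + 1 = 107 bp.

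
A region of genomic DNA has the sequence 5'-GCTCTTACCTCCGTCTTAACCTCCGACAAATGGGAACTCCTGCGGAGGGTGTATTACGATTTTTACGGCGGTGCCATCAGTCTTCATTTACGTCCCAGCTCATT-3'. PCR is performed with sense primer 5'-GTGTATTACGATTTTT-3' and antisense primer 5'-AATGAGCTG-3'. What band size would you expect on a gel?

56 bp

Scanning the template, GTGTATTACGATTTTT occurs at positions 49–64; this primer anneals to the bottom strand there with its 3' end pointing downstream.
Reverse complement of the reverse primer: CAGCTCATT. This occurs on the top strand at positions 96–104.
Amplicon spans positions 49–104: 56 bp.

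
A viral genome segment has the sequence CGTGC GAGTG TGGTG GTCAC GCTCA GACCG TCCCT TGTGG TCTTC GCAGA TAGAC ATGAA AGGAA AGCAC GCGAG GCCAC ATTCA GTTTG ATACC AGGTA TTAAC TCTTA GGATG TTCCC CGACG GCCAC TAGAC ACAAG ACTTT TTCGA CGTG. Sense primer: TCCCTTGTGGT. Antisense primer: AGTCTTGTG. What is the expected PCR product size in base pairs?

Scanning the template, TCCCTTGTGGT occurs at positions 31–41; this primer anneals to the bottom strand there with its 3' end pointing downstream.
Taking the reverse complement of AGTCTTGTG gives CACAAGACT, found at positions 135–143 on the template; the primer anneals here to the top strand with its 3' end pointing upstream.
Product length = (reverse-primer end) − (forward-primer start) + 1 = 143 − 31 + 1 = 113 bp.

113 bp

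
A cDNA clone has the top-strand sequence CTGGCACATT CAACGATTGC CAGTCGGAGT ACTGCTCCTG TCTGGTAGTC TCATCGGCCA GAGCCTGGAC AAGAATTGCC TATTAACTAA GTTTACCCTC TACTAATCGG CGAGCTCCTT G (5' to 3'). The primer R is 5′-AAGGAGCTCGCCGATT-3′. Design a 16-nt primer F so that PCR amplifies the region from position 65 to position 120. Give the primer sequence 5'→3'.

The reverse primer's reverse complement AATCGGCGAGCTCCTT matches the template at positions 105–120; the product starts at position 65.
The forward primer is identical to the top strand over positions 65–80: CTGGACAAGAATTGCC.

5'-CTGGACAAGAATTGCC-3'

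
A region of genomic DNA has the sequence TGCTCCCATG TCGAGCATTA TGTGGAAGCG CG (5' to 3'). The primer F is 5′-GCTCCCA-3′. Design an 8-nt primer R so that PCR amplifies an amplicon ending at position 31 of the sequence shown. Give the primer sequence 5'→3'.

5'-GCGCTTCC-3'

The forward primer binds at positions 2–8; the product's 3' end on the top strand is position 31.
The reverse primer anneals to the top strand over positions 24–31, i.e. to GGAAGCGC.
Its sequence written 5'→3' is the reverse complement: GCGCTTCC.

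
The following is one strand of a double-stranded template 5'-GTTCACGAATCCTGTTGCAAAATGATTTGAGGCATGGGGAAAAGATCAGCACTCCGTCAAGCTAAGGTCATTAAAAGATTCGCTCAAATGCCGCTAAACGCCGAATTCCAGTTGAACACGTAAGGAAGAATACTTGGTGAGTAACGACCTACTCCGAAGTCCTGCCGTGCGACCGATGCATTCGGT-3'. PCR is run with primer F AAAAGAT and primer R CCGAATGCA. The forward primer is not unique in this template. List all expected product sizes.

The forward primer AAAAGAT matches the top strand at positions 40–46, 73–79.
The reverse primer's reverse complement is TGCATTCGG, matching at positions 177–185.
Each forward site pairs with the reverse site to give a product ending at position 185: sizes 146, 113 bp.

146 bp, 113 bp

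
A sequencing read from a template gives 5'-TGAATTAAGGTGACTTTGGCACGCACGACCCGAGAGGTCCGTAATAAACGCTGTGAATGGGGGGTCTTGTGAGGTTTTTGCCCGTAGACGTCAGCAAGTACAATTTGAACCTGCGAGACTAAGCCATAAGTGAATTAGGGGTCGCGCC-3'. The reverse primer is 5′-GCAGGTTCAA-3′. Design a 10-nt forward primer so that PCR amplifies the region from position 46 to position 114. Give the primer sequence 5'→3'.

The reverse primer's reverse complement TTGAACCTGC matches the template at positions 105–114; the product starts at position 46.
The forward primer is identical to the top strand over positions 46–55: AAACGCTGTG.

5'-AAACGCTGTG-3'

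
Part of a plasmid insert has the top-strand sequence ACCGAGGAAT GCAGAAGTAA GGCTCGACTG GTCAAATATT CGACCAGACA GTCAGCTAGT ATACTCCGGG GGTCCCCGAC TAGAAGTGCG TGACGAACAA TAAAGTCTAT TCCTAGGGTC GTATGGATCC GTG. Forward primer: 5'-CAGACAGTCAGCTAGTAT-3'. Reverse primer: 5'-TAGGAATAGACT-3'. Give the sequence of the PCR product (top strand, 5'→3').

5'-CAGACAGTCAGCTAGTATACTCCGGGGGTCCCCGACTAGAAGTGCGTGACGAACAATAAAGTCTATTCCTA-3'

Forward primer CAGACAGTCAGCTAGTAT is found on the top strand at positions 45–62.
Taking the reverse complement of TAGGAATAGACT gives AGTCTATTCCTA, found at positions 104–115 on the template; the primer anneals here to the top strand with its 3' end pointing upstream.
The product is the template from position 45 through 115 (71 bp).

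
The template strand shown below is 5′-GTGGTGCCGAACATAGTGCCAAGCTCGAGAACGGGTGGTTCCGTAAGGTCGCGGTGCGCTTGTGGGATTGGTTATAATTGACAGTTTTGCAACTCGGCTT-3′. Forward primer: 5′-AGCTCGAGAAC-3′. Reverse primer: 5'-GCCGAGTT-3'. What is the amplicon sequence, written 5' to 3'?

Scanning the template, AGCTCGAGAAC occurs at positions 22–32; this primer anneals to the bottom strand there with its 3' end pointing downstream.
Reverse complement of the reverse primer: AACTCGGC. This occurs on the top strand at positions 91–98.
The product is the template from position 22 through 98 (77 bp).

5'-AGCTCGAGAACGGGTGGTTCCGTAAGGTCGCGGTGCGCTTGTGGGATTGGTTATAATTGACAGTTTTGCAACTCGGC-3'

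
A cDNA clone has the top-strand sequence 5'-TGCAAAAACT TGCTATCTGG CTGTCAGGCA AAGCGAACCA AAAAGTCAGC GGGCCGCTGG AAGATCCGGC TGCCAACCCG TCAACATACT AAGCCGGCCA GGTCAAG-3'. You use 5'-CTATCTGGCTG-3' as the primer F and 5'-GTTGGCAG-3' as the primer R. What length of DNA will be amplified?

65 bp

Forward primer CTATCTGGCTG is found on the top strand at positions 13–23.
Reverse complement of the reverse primer: CTGCCAAC. This occurs on the top strand at positions 70–77.
The product runs from position 13 to position 77, so its length is 77 − 13 + 1 = 65 bp.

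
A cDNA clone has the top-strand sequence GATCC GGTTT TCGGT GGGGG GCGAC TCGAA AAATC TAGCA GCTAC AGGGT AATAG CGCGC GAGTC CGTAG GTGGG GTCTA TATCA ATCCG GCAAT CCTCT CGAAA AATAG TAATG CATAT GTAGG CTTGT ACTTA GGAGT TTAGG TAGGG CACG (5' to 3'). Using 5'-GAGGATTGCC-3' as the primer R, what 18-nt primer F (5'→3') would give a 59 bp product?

The reverse primer's reverse complement GGCAATCCTC matches the template at positions 90–99, so the product ends at position 99.
A 59 bp product then starts at position 99 − 59 + 1 = 41.
The forward primer is identical to the top strand there: GCTACAGGGTAATAGCGC.

5'-GCTACAGGGTAATAGCGC-3'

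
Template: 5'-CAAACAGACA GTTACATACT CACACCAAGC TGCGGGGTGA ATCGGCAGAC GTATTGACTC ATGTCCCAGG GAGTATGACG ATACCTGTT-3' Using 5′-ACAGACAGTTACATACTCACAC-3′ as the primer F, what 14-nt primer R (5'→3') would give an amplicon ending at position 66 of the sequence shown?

The forward primer binds at positions 4–25; the product's 3' end on the top strand is position 66.
The reverse primer anneals to the top strand over positions 53–66, i.e. to ATTGACTCATGTCC.
Its sequence written 5'→3' is the reverse complement: GGACATGAGTCAAT.

5'-GGACATGAGTCAAT-3'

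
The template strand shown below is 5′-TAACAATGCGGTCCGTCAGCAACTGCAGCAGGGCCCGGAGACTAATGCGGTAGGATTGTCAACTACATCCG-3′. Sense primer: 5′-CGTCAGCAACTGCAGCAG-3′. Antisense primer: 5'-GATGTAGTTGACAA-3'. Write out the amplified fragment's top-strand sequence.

5'-CGTCAGCAACTGCAGCAGGGCCCGGAGACTAATGCGGTAGGATTGTCAACTACATC-3'

The forward primer matches the template at positions 14–31.
The reverse primer's reverse complement is TTGTCAACTACATC, which matches the template at positions 56–69.
The product is the template from position 14 through 69 (56 bp).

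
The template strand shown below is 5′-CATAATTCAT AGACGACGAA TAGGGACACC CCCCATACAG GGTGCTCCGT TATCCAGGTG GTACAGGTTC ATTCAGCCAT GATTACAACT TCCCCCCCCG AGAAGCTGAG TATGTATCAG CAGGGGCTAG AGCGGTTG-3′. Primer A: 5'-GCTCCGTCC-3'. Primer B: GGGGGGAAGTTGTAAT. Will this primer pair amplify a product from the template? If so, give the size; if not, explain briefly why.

No product — primer A has no binding site in the template.

Primer A (GCTCCGTCC) does not match the top strand, and its reverse complement GGACGGAGC does not match either.
With no annealing site for primer A, no amplification occurs.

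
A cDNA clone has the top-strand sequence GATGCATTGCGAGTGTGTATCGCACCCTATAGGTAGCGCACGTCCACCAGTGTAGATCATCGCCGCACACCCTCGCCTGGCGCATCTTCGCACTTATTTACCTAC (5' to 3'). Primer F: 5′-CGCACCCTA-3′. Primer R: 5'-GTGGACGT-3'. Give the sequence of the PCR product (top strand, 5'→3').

5'-CGCACCCTATAGGTAGCGCACGTCCAC-3'

Forward primer CGCACCCTA is found on the top strand at positions 21–29.
The reverse primer's reverse complement is ACGTCCAC, which matches the template at positions 40–47.
The product is the template from position 21 through 47 (27 bp).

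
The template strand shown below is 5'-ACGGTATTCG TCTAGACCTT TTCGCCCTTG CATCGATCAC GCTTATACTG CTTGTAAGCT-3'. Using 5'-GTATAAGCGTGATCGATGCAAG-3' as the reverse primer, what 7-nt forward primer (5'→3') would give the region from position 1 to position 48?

5'-ACGGTAT-3'

The reverse primer's reverse complement CTTGCATCGATCACGCTTATAC matches the template at positions 27–48; the product starts at position 1.
The forward primer is identical to the top strand over positions 1–7: ACGGTAT.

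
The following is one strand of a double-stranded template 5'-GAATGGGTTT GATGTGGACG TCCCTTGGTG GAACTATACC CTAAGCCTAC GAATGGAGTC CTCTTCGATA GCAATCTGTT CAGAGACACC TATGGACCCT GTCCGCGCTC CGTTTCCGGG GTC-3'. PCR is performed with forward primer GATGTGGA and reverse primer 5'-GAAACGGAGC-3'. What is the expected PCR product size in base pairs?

Scanning the template, GATGTGGA occurs at positions 11–18; this primer anneals to the bottom strand there with its 3' end pointing downstream.
Reverse complement of the reverse primer: GCTCCGTTTC. This occurs on the top strand at positions 107–116.
The product runs from position 11 to position 116, so its length is 116 − 11 + 1 = 106 bp.

106 bp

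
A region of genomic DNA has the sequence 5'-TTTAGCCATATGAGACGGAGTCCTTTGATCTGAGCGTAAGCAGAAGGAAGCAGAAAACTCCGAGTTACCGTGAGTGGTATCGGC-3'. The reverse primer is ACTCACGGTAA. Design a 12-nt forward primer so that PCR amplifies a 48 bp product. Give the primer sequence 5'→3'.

5'-ATCTGAGCGTAA-3'

The reverse primer's reverse complement TTACCGTGAGT matches the template at positions 65–75, so the product ends at position 75.
A 48 bp product then starts at position 75 − 48 + 1 = 28.
The forward primer is identical to the top strand there: ATCTGAGCGTAA.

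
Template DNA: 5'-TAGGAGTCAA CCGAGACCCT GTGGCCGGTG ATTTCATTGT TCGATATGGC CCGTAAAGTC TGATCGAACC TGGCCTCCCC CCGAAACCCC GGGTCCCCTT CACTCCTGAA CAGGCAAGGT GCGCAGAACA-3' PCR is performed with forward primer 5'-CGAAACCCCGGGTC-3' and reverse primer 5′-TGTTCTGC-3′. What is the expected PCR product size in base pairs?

Forward primer CGAAACCCCGGGTC is found on the top strand at positions 82–95.
Taking the reverse complement of TGTTCTGC gives GCAGAACA, found at positions 123–130 on the template; the primer anneals here to the top strand with its 3' end pointing upstream.
Product length = (reverse-primer end) − (forward-primer start) + 1 = 130 − 82 + 1 = 49 bp.

49 bp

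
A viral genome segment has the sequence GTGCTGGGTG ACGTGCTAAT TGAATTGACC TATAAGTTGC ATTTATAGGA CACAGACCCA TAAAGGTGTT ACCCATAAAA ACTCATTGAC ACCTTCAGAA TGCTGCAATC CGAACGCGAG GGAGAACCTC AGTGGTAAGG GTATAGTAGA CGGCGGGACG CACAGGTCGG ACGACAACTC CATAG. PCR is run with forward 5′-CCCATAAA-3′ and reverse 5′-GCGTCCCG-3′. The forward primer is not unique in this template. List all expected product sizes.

105 bp, 90 bp

The forward primer CCCATAAA matches the top strand at positions 57–64, 72–79.
The reverse primer's reverse complement is CGGGACGC, matching at positions 154–161.
Each forward site pairs with the reverse site to give a product ending at position 161: sizes 105, 90 bp.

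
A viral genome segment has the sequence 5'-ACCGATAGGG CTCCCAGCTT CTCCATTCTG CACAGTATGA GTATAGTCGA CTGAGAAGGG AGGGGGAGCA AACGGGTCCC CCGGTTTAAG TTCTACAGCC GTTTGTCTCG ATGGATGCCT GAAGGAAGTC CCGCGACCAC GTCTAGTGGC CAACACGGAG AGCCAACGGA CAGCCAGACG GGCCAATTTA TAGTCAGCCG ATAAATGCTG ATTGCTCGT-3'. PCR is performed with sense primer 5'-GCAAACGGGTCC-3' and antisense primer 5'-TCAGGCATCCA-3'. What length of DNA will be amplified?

55 bp

The forward primer matches the template at positions 68–79.
Taking the reverse complement of TCAGGCATCCA gives TGGATGCCTGA, found at positions 112–122 on the template; the primer anneals here to the top strand with its 3' end pointing upstream.
Product length = (reverse-primer end) − (forward-primer start) + 1 = 122 − 68 + 1 = 55 bp.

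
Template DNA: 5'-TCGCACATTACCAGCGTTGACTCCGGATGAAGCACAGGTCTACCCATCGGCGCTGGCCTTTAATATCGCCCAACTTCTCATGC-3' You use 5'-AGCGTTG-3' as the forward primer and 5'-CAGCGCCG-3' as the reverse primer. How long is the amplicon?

43 bp

Scanning the template, AGCGTTG occurs at positions 13–19; this primer anneals to the bottom strand there with its 3' end pointing downstream.
Taking the reverse complement of CAGCGCCG gives CGGCGCTG, found at positions 48–55 on the template; the primer anneals here to the top strand with its 3' end pointing upstream.
Amplicon spans positions 13–55: 43 bp.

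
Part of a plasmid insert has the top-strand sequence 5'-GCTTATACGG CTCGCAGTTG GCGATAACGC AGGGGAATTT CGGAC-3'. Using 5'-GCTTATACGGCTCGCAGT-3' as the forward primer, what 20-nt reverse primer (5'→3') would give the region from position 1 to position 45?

5'-GTCCGAAATTCCCCTGCGTT-3'

The product's 3' end on the top strand is position 45.
The reverse primer anneals to the top strand over positions 26–45, i.e. to AACGCAGGGGAATTTCGGAC.
Its sequence written 5'→3' is the reverse complement: GTCCGAAATTCCCCTGCGTT.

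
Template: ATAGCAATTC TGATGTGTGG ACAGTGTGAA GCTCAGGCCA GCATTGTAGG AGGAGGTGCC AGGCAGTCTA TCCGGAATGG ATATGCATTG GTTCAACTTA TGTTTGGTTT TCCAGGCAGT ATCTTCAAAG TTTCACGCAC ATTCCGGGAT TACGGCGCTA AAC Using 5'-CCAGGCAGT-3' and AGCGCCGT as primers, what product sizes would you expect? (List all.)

101 bp, 48 bp

The forward primer CCAGGCAGT matches the top strand at positions 59–67, 112–120.
The reverse primer's reverse complement is ACGGCGCT, matching at positions 152–159.
Each forward site pairs with the reverse site to give a product ending at position 159: sizes 101, 48 bp.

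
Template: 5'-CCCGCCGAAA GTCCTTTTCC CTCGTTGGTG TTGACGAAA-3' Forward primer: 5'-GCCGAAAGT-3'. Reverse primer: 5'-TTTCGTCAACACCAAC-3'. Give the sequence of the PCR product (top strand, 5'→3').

5'-GCCGAAAGTCCTTTTCCCTCGTTGGTGTTGACGAAA-3'

Scanning the template, GCCGAAAGT occurs at positions 4–12; this primer anneals to the bottom strand there with its 3' end pointing downstream.
Reverse complement of the reverse primer: GTTGGTGTTGACGAAA. This occurs on the top strand at positions 24–39.
The product is the template from position 4 through 39 (36 bp).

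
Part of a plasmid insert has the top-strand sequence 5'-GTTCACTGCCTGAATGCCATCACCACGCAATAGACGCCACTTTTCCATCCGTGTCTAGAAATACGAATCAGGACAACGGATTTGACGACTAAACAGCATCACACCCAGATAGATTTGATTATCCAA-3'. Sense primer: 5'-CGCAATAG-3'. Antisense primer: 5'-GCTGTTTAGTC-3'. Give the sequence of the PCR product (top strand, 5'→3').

Scanning the template, CGCAATAG occurs at positions 26–33; this primer anneals to the bottom strand there with its 3' end pointing downstream.
Taking the reverse complement of GCTGTTTAGTC gives GACTAAACAGC, found at positions 87–97 on the template; the primer anneals here to the top strand with its 3' end pointing upstream.
The product is the template from position 26 through 97 (72 bp).

5'-CGCAATAGACGCCACTTTTCCATCCGTGTCTAGAAATACGAATCAGGACAACGGATTTGACGACTAAACAGC-3'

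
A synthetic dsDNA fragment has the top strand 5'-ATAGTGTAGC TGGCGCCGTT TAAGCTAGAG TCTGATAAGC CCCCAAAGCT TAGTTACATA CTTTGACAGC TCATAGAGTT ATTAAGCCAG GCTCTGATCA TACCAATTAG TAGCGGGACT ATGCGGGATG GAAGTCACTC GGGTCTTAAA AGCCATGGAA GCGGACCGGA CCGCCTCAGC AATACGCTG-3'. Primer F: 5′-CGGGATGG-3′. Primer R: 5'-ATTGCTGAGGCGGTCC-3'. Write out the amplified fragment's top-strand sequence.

Scanning the template, CGGGATGG occurs at positions 124–131; this primer anneals to the bottom strand there with its 3' end pointing downstream.
The reverse primer's reverse complement is GGACCGCCTCAGCAAT, which matches the template at positions 168–183.
The product is the template from position 124 through 183 (60 bp).

5'-CGGGATGGAAGTCACTCGGGTCTTAAAAGCCATGGAAGCGGACCGGACCGCCTCAGCAAT-3'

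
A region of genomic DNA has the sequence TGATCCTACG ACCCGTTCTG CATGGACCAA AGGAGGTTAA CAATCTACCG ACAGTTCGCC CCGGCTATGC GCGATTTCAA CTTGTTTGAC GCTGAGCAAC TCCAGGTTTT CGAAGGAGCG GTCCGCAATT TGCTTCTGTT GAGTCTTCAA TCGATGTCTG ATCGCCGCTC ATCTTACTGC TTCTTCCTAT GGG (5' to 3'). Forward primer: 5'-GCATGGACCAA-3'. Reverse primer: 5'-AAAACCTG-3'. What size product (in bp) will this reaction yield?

91 bp

Scanning the template, GCATGGACCAA occurs at positions 20–30; this primer anneals to the bottom strand there with its 3' end pointing downstream.
The reverse primer's reverse complement is CAGGTTTT, which matches the template at positions 103–110.
Product length = (reverse-primer end) − (forward-primer start) + 1 = 110 − 20 + 1 = 91 bp.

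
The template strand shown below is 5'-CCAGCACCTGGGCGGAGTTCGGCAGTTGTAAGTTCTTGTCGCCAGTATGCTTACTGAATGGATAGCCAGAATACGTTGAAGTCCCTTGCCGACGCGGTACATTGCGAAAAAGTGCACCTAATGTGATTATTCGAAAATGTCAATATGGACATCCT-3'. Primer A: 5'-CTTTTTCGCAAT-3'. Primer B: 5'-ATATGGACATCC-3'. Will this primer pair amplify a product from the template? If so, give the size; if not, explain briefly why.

Primer A (CTTTTTCGCAAT) has reverse complement ATTGCGAAAAAG, which matches the top strand at positions 101–112; primer A anneals to the top strand there with its 3' end pointing upstream toward position 101.
Primer B (ATATGGACATCC) matches the top strand directly at positions 143–154; it anneals to the bottom strand with its 3' end pointing downstream toward position 154.
The 3' ends diverge (primer A extends toward position 1, primer B toward position 155), so the primers never converge on a shared product.

No product — the primers' 3' ends point away from each other.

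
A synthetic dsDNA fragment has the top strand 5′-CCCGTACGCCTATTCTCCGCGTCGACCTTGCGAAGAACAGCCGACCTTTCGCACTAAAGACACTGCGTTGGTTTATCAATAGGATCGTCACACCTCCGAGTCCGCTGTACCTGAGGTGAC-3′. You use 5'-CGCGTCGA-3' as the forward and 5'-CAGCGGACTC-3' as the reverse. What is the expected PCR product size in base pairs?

The forward primer matches the template at positions 18–25.
Taking the reverse complement of CAGCGGACTC gives GAGTCCGCTG, found at positions 98–107 on the template; the primer anneals here to the top strand with its 3' end pointing upstream.
Product length = (reverse-primer end) − (forward-primer start) + 1 = 107 − 18 + 1 = 90 bp.

90 bp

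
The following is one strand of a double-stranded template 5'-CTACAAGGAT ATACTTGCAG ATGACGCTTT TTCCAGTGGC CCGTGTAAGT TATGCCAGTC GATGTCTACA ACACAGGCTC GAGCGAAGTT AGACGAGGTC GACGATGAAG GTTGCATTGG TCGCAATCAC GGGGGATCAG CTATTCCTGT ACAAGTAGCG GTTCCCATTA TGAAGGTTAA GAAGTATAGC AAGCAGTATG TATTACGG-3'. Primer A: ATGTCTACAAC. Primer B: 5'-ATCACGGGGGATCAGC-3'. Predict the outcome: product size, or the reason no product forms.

Primer A (ATGTCTACAAC) matches the top strand at positions 62–72 (3' end points downstream).
Primer B (ATCACGGGGGATCAGC) also matches the top strand directly, at positions 126–141 — its reverse complement GCTGATCCCCCGTGAT is not present.
Both primers anneal to the bottom strand with 3' ends pointing the same way, so neither can prime synthesis back toward the other.

No product — both primers anneal to the same strand and extend in the same direction.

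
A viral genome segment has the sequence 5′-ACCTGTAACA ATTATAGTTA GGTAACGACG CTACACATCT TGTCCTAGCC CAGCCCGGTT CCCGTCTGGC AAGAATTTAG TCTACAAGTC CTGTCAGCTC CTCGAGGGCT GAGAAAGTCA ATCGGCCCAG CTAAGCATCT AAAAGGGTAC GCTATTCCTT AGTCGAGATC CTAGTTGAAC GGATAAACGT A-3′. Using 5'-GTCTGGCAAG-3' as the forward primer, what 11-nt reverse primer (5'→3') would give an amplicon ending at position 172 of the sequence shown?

The forward primer binds at positions 64–73; the product's 3' end on the top strand is position 172.
The reverse primer anneals to the top strand over positions 162–172, i.e. to GTCGAGATCCT.
Its sequence written 5'→3' is the reverse complement: AGGATCTCGAC.

5'-AGGATCTCGAC-3'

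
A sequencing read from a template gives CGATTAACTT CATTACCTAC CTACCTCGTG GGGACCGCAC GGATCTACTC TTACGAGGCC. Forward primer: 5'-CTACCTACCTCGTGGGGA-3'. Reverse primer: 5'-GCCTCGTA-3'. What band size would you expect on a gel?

43 bp

Forward primer CTACCTACCTCGTGGGGA is found on the top strand at positions 17–34.
Taking the reverse complement of GCCTCGTA gives TACGAGGC, found at positions 52–59 on the template; the primer anneals here to the top strand with its 3' end pointing upstream.
Product length = (reverse-primer end) − (forward-primer start) + 1 = 59 − 17 + 1 = 43 bp.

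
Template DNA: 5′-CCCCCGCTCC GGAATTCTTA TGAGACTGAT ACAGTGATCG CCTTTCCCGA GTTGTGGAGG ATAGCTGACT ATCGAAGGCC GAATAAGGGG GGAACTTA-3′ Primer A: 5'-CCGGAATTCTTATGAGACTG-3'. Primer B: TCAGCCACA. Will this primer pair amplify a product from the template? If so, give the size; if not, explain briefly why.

Primer B (TCAGCCACA) does not match the top strand, and its reverse complement TGTGGCTGA does not match either.
With no annealing site for primer B, no amplification occurs.

No product — primer B has no binding site in the template.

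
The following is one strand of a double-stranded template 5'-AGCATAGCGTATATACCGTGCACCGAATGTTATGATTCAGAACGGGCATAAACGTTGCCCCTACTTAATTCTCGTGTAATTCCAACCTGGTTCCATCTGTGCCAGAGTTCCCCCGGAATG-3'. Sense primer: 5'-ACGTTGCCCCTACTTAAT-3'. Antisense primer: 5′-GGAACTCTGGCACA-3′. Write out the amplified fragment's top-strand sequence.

Scanning the template, ACGTTGCCCCTACTTAAT occurs at positions 52–69; this primer anneals to the bottom strand there with its 3' end pointing downstream.
Taking the reverse complement of GGAACTCTGGCACA gives TGTGCCAGAGTTCC, found at positions 98–111 on the template; the primer anneals here to the top strand with its 3' end pointing upstream.
The product is the template from position 52 through 111 (60 bp).

5'-ACGTTGCCCCTACTTAATTCTCGTGTAATTCCAACCTGGTTCCATCTGTGCCAGAGTTCC-3'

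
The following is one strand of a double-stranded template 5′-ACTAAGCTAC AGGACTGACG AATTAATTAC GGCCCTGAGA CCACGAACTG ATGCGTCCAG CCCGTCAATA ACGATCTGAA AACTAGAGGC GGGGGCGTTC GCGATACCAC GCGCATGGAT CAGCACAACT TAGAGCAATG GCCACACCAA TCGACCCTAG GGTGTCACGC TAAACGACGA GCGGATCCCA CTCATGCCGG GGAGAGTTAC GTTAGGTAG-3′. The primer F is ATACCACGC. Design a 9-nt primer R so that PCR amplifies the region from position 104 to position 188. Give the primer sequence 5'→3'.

5'-GGATCCGCT-3'

The product's 3' end on the top strand is position 188.
The reverse primer anneals to the top strand over positions 180–188, i.e. to AGCGGATCC.
Its sequence written 5'→3' is the reverse complement: GGATCCGCT.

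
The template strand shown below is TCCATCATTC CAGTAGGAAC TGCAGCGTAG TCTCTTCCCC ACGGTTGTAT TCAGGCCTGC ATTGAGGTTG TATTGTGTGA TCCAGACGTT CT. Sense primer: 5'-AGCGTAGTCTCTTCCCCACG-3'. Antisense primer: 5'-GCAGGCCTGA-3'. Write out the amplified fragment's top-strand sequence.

Forward primer AGCGTAGTCTCTTCCCCACG is found on the top strand at positions 24–43.
Taking the reverse complement of GCAGGCCTGA gives TCAGGCCTGC, found at positions 51–60 on the template; the primer anneals here to the top strand with its 3' end pointing upstream.
The product is the template from position 24 through 60 (37 bp).

5'-AGCGTAGTCTCTTCCCCACGGTTGTATTCAGGCCTGC-3'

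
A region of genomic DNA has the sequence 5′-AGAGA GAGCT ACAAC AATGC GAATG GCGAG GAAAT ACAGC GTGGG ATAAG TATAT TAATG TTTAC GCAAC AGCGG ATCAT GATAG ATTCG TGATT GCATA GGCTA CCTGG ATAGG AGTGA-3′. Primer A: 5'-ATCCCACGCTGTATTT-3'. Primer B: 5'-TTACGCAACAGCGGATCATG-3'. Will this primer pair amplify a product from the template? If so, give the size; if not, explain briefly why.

Primer A (ATCCCACGCTGTATTT) has reverse complement AAATACAGCGTGGGAT, which matches the top strand at positions 32–47; primer A anneals to the top strand there with its 3' end pointing upstream toward position 32.
Primer B (TTACGCAACAGCGGATCATG) matches the top strand directly at positions 62–81; it anneals to the bottom strand with its 3' end pointing downstream toward position 81.
The 3' ends diverge (primer A extends toward position 1, primer B toward position 120), so the primers never converge on a shared product.

No product — the primers' 3' ends point away from each other.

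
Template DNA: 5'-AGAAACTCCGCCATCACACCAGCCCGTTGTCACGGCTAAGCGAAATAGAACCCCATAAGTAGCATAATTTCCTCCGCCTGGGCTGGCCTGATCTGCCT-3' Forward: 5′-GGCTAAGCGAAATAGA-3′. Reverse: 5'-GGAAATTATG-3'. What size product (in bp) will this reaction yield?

39 bp

Forward primer GGCTAAGCGAAATAGA is found on the top strand at positions 34–49.
The reverse primer's reverse complement is CATAATTTCC, which matches the template at positions 63–72.
Amplicon spans positions 34–72: 39 bp.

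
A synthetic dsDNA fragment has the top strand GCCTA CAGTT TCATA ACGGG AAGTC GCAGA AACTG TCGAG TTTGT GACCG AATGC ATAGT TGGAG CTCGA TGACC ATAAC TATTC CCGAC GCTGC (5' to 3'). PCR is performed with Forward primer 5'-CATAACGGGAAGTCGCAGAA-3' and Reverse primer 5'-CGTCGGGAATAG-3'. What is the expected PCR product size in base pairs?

80 bp

Forward primer CATAACGGGAAGTCGCAGAA is found on the top strand at positions 12–31.
Reverse complement of the reverse primer: CTATTCCCGACG. This occurs on the top strand at positions 80–91.
Product length = (reverse-primer end) − (forward-primer start) + 1 = 91 − 12 + 1 = 80 bp.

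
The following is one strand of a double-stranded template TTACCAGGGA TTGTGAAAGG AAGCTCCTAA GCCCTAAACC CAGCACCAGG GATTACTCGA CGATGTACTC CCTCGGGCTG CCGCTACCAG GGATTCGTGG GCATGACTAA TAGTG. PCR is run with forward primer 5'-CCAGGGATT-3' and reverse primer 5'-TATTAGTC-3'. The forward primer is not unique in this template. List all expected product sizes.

109 bp, 67 bp, 26 bp

The forward primer CCAGGGATT matches the top strand at positions 4–12, 46–54, 87–95.
The reverse primer's reverse complement is GACTAATA, matching at positions 105–112.
Each forward site pairs with the reverse site to give a product ending at position 112: sizes 109, 67, 26 bp.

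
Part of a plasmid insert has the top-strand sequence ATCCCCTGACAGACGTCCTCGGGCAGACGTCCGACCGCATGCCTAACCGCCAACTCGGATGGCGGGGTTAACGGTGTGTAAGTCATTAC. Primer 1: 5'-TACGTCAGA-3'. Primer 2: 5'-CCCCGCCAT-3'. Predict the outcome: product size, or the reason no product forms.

Primer 1 (TACGTCAGA) does not match the top strand, and its reverse complement TCTGACGTA does not match either.
With no annealing site for primer 1, no amplification occurs.

No product — primer 1 has no binding site in the template.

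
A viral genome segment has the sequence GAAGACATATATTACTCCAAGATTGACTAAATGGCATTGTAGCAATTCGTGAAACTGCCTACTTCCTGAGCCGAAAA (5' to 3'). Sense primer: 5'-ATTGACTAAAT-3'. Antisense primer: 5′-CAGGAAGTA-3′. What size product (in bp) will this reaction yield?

Scanning the template, ATTGACTAAAT occurs at positions 22–32; this primer anneals to the bottom strand there with its 3' end pointing downstream.
Taking the reverse complement of CAGGAAGTA gives TACTTCCTG, found at positions 60–68 on the template; the primer anneals here to the top strand with its 3' end pointing upstream.
Amplicon spans positions 22–68: 47 bp.

47 bp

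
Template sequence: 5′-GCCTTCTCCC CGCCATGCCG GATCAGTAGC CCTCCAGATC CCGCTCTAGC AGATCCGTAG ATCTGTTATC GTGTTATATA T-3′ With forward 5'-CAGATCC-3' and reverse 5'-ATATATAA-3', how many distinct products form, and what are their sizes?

Two products: 47 bp, 32 bp

The forward primer CAGATCC matches the top strand at positions 35–41, 50–56.
The reverse primer's reverse complement is TTATATAT, matching at positions 74–81.
Each forward site pairs with the reverse site to give a product ending at position 81: sizes 47, 32 bp.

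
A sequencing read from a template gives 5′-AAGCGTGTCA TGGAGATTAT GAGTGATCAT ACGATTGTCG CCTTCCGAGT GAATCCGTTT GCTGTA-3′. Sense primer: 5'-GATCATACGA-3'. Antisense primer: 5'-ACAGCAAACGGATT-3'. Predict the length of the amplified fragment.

The forward primer matches the template at positions 25–34.
The reverse primer's reverse complement is AATCCGTTTGCTGT, which matches the template at positions 52–65.
Product length = (reverse-primer end) − (forward-primer start) + 1 = 65 − 25 + 1 = 41 bp.

41 bp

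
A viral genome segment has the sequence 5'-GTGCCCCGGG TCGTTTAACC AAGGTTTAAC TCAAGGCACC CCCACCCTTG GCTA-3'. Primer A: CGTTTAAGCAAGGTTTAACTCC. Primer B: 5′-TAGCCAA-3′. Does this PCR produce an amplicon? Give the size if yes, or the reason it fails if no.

No product — primer A has no binding site in the template.

Primer A (CGTTTAAGCAAGGTTTAACTCC) does not match the top strand, and its reverse complement GGAGTTAAACCTTGCTTAAACG does not match either.
With no annealing site for primer A, no amplification occurs.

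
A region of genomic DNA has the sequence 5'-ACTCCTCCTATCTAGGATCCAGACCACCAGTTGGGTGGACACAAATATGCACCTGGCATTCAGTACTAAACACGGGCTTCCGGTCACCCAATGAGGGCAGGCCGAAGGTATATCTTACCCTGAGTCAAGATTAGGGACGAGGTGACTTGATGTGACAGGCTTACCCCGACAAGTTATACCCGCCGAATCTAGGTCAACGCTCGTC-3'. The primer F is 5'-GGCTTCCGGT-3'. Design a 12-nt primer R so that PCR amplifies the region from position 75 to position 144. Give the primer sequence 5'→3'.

The product's 3' end on the top strand is position 144.
The reverse primer anneals to the top strand over positions 133–144, i.e. to AGGGACGAGGTG.
Its sequence written 5'→3' is the reverse complement: CACCTCGTCCCT.

5'-CACCTCGTCCCT-3'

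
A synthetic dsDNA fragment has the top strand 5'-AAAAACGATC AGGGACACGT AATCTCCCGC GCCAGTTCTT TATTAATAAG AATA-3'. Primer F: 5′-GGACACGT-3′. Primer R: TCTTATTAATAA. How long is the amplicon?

Forward primer GGACACGT is found on the top strand at positions 13–20.
Reverse complement of the reverse primer: TTATTAATAAGA. This occurs on the top strand at positions 40–51.
Product length = (reverse-primer end) − (forward-primer start) + 1 = 51 − 13 + 1 = 39 bp.

39 bp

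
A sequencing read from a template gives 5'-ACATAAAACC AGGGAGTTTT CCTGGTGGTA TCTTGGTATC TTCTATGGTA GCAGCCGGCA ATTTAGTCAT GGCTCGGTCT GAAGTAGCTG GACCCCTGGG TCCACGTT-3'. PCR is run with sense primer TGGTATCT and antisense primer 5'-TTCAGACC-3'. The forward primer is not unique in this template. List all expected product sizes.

58 bp, 50 bp

The forward primer TGGTATCT matches the top strand at positions 26–33, 34–41.
The reverse primer's reverse complement is GGTCTGAA, matching at positions 76–83.
Each forward site pairs with the reverse site to give a product ending at position 83: sizes 58, 50 bp.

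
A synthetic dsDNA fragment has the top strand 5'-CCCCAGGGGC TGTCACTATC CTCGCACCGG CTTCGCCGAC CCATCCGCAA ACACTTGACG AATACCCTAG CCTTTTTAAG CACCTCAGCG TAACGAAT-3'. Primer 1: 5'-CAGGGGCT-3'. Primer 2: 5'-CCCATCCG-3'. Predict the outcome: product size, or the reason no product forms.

Primer 1 (CAGGGGCT) matches the top strand at positions 4–11 (3' end points downstream).
Primer 2 (CCCATCCG) also matches the top strand directly, at positions 40–47 — its reverse complement CGGATGGG is not present.
Both primers anneal to the bottom strand with 3' ends pointing the same way, so neither can prime synthesis back toward the other.

No product — both primers anneal to the same strand and extend in the same direction.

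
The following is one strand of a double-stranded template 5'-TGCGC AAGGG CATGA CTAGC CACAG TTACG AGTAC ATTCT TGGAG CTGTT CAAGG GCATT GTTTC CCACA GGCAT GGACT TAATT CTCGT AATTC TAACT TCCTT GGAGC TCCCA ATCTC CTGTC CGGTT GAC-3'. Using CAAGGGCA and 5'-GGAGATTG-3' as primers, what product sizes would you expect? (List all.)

117 bp, 71 bp

The forward primer CAAGGGCA matches the top strand at positions 5–12, 51–58.
The reverse primer's reverse complement is CAATCTCC, matching at positions 114–121.
Each forward site pairs with the reverse site to give a product ending at position 121: sizes 117, 71 bp.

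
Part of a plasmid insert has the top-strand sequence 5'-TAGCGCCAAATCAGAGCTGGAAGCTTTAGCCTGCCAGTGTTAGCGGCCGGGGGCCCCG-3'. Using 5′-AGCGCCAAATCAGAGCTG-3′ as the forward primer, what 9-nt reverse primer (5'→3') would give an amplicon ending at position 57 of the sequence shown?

The forward primer binds at positions 2–19; the product's 3' end on the top strand is position 57.
The reverse primer anneals to the top strand over positions 49–57, i.e. to GGGGGCCCC.
Its sequence written 5'→3' is the reverse complement: GGGGCCCCC.

5'-GGGGCCCCC-3'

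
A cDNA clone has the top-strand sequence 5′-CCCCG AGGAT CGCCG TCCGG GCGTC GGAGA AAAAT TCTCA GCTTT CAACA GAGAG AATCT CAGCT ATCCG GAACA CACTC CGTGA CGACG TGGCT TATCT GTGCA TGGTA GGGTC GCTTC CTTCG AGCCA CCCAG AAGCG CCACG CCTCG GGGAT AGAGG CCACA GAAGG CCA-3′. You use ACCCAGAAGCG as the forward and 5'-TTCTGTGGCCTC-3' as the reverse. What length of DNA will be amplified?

39 bp

The forward primer matches the template at positions 130–140.
Taking the reverse complement of TTCTGTGGCCTC gives GAGGCCACAGAA, found at positions 157–168 on the template; the primer anneals here to the top strand with its 3' end pointing upstream.
Product length = (reverse-primer end) − (forward-primer start) + 1 = 168 − 130 + 1 = 39 bp.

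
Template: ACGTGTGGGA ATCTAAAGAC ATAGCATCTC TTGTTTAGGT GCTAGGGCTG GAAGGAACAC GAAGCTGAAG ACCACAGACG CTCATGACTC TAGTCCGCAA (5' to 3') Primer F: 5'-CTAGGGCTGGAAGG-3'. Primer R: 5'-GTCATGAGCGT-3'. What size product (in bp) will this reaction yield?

Scanning the template, CTAGGGCTGGAAGG occurs at positions 42–55; this primer anneals to the bottom strand there with its 3' end pointing downstream.
The reverse primer's reverse complement is ACGCTCATGAC, which matches the template at positions 78–88.
The product runs from position 42 to position 88, so its length is 88 − 42 + 1 = 47 bp.

47 bp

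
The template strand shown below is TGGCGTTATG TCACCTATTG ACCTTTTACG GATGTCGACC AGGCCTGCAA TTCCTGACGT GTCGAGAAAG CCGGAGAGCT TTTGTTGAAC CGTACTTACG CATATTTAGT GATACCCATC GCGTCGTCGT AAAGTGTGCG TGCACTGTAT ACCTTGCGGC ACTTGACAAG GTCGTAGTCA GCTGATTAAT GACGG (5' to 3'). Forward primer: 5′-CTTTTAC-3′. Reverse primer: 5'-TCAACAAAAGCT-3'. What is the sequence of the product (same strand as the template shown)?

5'-CTTTTACGGATGTCGACCAGGCCTGCAATTCCTGACGTGTCGAGAAAGCCGGAGAGCTTTTGTTGA-3'

Forward primer CTTTTAC is found on the top strand at positions 23–29.
The reverse primer's reverse complement is AGCTTTTGTTGA, which matches the template at positions 77–88.
The product is the template from position 23 through 88 (66 bp).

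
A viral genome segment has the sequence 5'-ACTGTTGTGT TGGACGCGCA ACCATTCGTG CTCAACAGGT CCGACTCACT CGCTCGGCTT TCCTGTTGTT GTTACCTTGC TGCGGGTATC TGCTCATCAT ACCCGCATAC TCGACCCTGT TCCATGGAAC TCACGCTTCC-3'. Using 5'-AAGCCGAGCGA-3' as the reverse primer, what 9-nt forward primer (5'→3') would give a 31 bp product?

The reverse primer's reverse complement TCGCTCGGCTT matches the template at positions 50–60, so the product ends at position 60.
A 31 bp product then starts at position 60 − 31 + 1 = 30.
The forward primer is identical to the top strand there: GCTCAACAG.

5'-GCTCAACAG-3'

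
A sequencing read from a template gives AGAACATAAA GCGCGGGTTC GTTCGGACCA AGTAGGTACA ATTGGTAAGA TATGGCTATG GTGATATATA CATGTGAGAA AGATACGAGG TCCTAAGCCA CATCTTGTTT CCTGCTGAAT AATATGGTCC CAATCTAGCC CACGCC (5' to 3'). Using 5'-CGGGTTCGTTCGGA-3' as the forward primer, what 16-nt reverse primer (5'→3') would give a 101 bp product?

The forward primer binds at positions 14–27, so a 101 bp product ends at position 14 + 101 − 1 = 114.
The reverse primer anneals to the top strand over positions 99–114, i.e. to CACATCTTGTTTCCTG.
Its sequence written 5'→3' is the reverse complement: CAGGAAACAAGATGTG.

5'-CAGGAAACAAGATGTG-3'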